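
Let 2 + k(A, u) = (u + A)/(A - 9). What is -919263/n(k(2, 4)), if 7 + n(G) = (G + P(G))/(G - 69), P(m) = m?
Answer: 462389289/3481 ≈ 1.3283e+5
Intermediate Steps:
k(A, u) = -2 + (A + u)/(-9 + A) (k(A, u) = -2 + (u + A)/(A - 9) = -2 + (A + u)/(-9 + A))
n(G) = -7 + 2*G/(-69 + G) (n(G) = -7 + (G + G)/(G - 69) = -7 + (2*G)/(-69 + G) = -7 + 2*G/(-69 + G))
-919263/n(k(2, 4)) = -919263*(-69 + (18 + 4 - 1*2)/(-9 + 2))/(483 - 5*(18 + 4 - 1*2)/(-9 + 2)) = -919263*(-69 + (18 + 4 - 2)/(-7))/(483 - 5*(18 + 4 - 2)/(-7)) = -919263*(-69 - 1/7*20)/(483 - (-5)*20/7) = -919263*(-69 - 20/7)/(483 - 5*(-20/7)) = -919263*(-503/(7*(483 + 100/7))) = -919263/((-7/503*3481/7)) = -919263/(-3481/503) = -919263*(-503/3481) = 462389289/3481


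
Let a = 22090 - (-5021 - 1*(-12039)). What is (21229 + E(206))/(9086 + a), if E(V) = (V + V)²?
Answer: 190973/24158 ≈ 7.9052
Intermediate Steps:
E(V) = 4*V² (E(V) = (2*V)² = 4*V²)
a = 15072 (a = 22090 - (-5021 + 12039) = 22090 - 1*7018 = 22090 - 7018 = 15072)
(21229 + E(206))/(9086 + a) = (21229 + 4*206²)/(9086 + 15072) = (21229 + 4*42436)/24158 = (21229 + 169744)*(1/24158) = 190973*(1/24158) = 190973/24158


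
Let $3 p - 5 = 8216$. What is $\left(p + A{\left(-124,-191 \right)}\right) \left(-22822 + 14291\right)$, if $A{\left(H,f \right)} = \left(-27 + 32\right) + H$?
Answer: $- \frac{67087784}{3} \approx -2.2363 \cdot 10^{7}$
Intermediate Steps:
$p = \frac{8221}{3}$ ($p = \frac{5}{3} + \frac{1}{3} \cdot 8216 = \frac{5}{3} + \frac{8216}{3} = \frac{8221}{3} \approx 2740.3$)
$A{\left(H,f \right)} = 5 + H$
$\left(p + A{\left(-124,-191 \right)}\right) \left(-22822 + 14291\right) = \left(\frac{8221}{3} + \left(5 - 124\right)\right) \left(-22822 + 14291\right) = \left(\frac{8221}{3} - 119\right) \left(-8531\right) = \frac{7864}{3} \left(-8531\right) = - \frac{67087784}{3}$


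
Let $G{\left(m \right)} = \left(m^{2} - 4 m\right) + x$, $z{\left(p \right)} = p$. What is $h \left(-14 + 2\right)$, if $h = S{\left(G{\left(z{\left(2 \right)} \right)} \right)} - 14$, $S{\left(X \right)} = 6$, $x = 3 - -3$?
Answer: $96$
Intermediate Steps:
$x = 6$ ($x = 3 + 3 = 6$)
$G{\left(m \right)} = 6 + m^{2} - 4 m$ ($G{\left(m \right)} = \left(m^{2} - 4 m\right) + 6 = 6 + m^{2} - 4 m$)
$h = -8$ ($h = 6 - 14 = -8$)
$h \left(-14 + 2\right) = - 8 \left(-14 + 2\right) = \left(-8\right) \left(-12\right) = 96$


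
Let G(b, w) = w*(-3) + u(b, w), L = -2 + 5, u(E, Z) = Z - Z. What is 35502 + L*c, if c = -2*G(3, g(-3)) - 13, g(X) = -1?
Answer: 35445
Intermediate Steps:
u(E, Z) = 0
L = 3
G(b, w) = -3*w (G(b, w) = w*(-3) + 0 = -3*w + 0 = -3*w)
c = -19 (c = -(-6)*(-1) - 13 = -2*3 - 13 = -6 - 13 = -19)
35502 + L*c = 35502 + 3*(-19) = 35502 - 57 = 35445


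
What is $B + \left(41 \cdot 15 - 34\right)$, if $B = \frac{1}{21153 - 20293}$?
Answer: $\frac{499661}{860} \approx 581.0$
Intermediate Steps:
$B = \frac{1}{860} \approx 0.0011628$
$B + \left(41 \cdot 15 - 34\right) = \frac{1}{860} + \left(41 \cdot 15 - 34\right) = \frac{1}{860} + \left(615 - 34\right) = \frac{1}{860} + 581 = \frac{499661}{860}$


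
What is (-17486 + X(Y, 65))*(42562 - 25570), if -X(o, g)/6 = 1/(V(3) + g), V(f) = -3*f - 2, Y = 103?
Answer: -297124000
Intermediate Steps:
V(f) = -2 - 3*f
X(o, g) = -6/(-11 + g) (X(o, g) = -6/((-2 - 3*3) + g) = -6/((-2 - 9) + g) = -6/(-11 + g))
(-17486 + X(Y, 65))*(42562 - 25570) = (-17486 - 6/(-11 + 65))*(42562 - 25570) = (-17486 - 6/54)*16992 = (-17486 - 6*1/54)*16992 = (-17486 - 1/9)*16992 = -157375/9*16992 = -297124000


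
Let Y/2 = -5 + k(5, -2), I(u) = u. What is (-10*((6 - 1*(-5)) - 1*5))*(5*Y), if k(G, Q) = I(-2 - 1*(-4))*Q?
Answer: 5400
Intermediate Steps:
k(G, Q) = 2*Q (k(G, Q) = (-2 - 1*(-4))*Q = (-2 + 4)*Q = 2*Q)
Y = -18 (Y = 2*(-5 + 2*(-2)) = 2*(-5 - 4) = 2*(-9) = -18)
(-10*((6 - 1*(-5)) - 1*5))*(5*Y) = (-10*((6 - 1*(-5)) - 1*5))*(5*(-18)) = -10*((6 + 5) - 5)*(-90) = -10*(11 - 5)*(-90) = -10*6*(-90) = -60*(-90) = 5400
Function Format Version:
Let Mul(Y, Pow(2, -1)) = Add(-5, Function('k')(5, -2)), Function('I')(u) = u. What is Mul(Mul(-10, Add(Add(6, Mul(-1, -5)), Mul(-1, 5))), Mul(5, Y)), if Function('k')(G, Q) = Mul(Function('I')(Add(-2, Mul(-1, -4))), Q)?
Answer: 5400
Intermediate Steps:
Function('k')(G, Q) = Mul(2, Q) (Function('k')(G, Q) = Mul(Add(-2, Mul(-1, -4)), Q) = Mul(Add(-2, 4), Q) = Mul(2, Q))
Y = -18 (Y = Mul(2, Add(-5, Mul(2, -2))) = Mul(2, Add(-5, -4)) = Mul(2, -9) = -18)
Mul(Mul(-10, Add(Add(6, Mul(-1, -5)), Mul(-1, 5))), Mul(5, Y)) = Mul(Mul(-10, Add(Add(6, Mul(-1, -5)), Mul(-1, 5))), Mul(5, -18)) = Mul(Mul(-10, Add(Add(6, 5), -5)), -90) = Mul(Mul(-10, Add(11, -5)), -90) = Mul(Mul(-10, 6), -90) = Mul(-60, -90) = 5400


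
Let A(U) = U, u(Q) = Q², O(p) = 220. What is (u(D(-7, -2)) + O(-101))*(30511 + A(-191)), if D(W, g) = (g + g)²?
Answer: 14432320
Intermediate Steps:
D(W, g) = 4*g² (D(W, g) = (2*g)² = 4*g²)
(u(D(-7, -2)) + O(-101))*(30511 + A(-191)) = ((4*(-2)²)² + 220)*(30511 - 191) = ((4*4)² + 220)*30320 = (16² + 220)*30320 = (256 + 220)*30320 = 476*30320 = 14432320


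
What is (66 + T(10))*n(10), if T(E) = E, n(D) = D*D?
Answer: 7600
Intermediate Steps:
n(D) = D²
(66 + T(10))*n(10) = (66 + 10)*10² = 76*100 = 7600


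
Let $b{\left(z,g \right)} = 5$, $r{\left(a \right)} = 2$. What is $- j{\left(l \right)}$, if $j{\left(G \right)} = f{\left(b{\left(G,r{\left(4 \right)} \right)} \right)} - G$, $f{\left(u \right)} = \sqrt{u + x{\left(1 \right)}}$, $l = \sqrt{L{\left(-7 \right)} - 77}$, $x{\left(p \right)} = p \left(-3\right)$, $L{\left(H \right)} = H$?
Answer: $- \sqrt{2} + 2 i \sqrt{21} \approx -1.4142 + 9.1651 i$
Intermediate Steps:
$x{\left(p \right)} = - 3 p$
$l = 2 i \sqrt{21}$ ($l = \sqrt{-7 - 77} = \sqrt{-84} = 2 i \sqrt{21} \approx 9.1651 i$)
$f{\left(u \right)} = \sqrt{-3 + u}$ ($f{\left(u \right)} = \sqrt{u - 3} = \sqrt{-3 + u}$)
$j{\left(G \right)} = \sqrt{2} - G$ ($j{\left(G \right)} = \sqrt{-3 + 5} - G = \sqrt{2} - G$)
$- j{\left(l \right)} = - (\sqrt{2} - 2 i \sqrt{21}) = - \sqrt{2} + 2 i \sqrt{21}$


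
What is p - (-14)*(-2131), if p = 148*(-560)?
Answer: -112714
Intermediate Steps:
p = -82880
p - (-14)*(-2131) = -82880 - (-14)*(-2131) = -82880 - 1*29834 = -82880 - 29834 = -112714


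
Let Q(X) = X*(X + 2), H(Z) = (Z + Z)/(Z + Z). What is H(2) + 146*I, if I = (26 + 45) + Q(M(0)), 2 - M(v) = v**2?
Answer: 11535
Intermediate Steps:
M(v) = 2 - v**2
H(Z) = 1 (H(Z) = (2*Z)/((2*Z)) = (2*Z)*(1/(2*Z)) = 1)
Q(X) = X*(2 + X)
I = 79 (I = (26 + 45) + (2 - 1*0**2)*(2 + (2 - 1*0**2)) = 71 + (2 - 1*0)*(2 + (2 - 1*0)) = 71 + (2 + 0)*(2 + (2 + 0)) = 71 + 2*(2 + 2) = 71 + 2*4 = 71 + 8 = 79)
H(2) + 146*I = 1 + 146*79 = 1 + 11534 = 11535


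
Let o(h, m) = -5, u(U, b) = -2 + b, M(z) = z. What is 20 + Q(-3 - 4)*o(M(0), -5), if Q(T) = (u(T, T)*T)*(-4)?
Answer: 1280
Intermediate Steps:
Q(T) = -4*T*(-2 + T) (Q(T) = ((-2 + T)*T)*(-4) = (T*(-2 + T))*(-4) = -4*T*(-2 + T))
20 + Q(-3 - 4)*o(M(0), -5) = 20 + (4*(-3 - 4)*(2 - (-3 - 4)))*(-5) = 20 + (4*(-7)*(2 - 1*(-7)))*(-5) = 20 + (4*(-7)*(2 + 7))*(-5) = 20 + (4*(-7)*9)*(-5) = 20 - 252*(-5) = 20 + 1260 = 1280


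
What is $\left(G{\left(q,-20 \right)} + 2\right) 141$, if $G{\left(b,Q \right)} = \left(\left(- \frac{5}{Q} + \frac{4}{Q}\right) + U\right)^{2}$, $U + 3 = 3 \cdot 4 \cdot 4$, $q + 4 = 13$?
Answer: $\frac{114576741}{400} \approx 2.8644 \cdot 10^{5}$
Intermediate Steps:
$q = 9$ ($q = -4 + 13 = 9$)
$U = 45$ ($U = -3 + 3 \cdot 4 \cdot 4 = -3 + 12 \cdot 4 = -3 + 48 = 45$)
$G{\left(b,Q \right)} = \left(45 - \frac{1}{Q}\right)^{2}$ ($G{\left(b,Q \right)} = \left(\left(- \frac{5}{Q} + \frac{4}{Q}\right) + 45\right)^{2} = \left(- \frac{1}{Q} + 45\right)^{2} = \left(45 - \frac{1}{Q}\right)^{2}$)
$\left(G{\left(q,-20 \right)} + 2\right) 141 = \left(\frac{\left(-1 + 45 \left(-20\right)\right)^{2}}{400} + 2\right) 141 = \left(\frac{\left(-1 - 900\right)^{2}}{400} + 2\right) 141 = \left(\frac{\left(-901\right)^{2}}{400} + 2\right) 141 = \left(\frac{1}{400} \cdot 811801 + 2\right) 141 = \left(\frac{811801}{400} + 2\right) 141 = \frac{812601}{400} \cdot 141 = \frac{114576741}{400}$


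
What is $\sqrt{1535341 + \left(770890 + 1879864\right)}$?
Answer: $\sqrt{4186095} \approx 2046.0$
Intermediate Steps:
$\sqrt{1535341 + \left(770890 + 1879864\right)} = \sqrt{1535341 + 2650754} = \sqrt{4186095}$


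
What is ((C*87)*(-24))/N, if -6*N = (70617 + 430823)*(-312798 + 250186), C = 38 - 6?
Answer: -1566/122641255 ≈ -1.2769e-5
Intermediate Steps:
C = 32
N = 15698080640/3 (N = -(70617 + 430823)*(-312798 + 250186)/6 = -250720*(-62612)/3 = -⅙*(-31396161280) = 15698080640/3 ≈ 5.2327e+9)
((C*87)*(-24))/N = ((32*87)*(-24))/(15698080640/3) = (2784*(-24))*(3/15698080640) = -66816*3/15698080640 = -1566/122641255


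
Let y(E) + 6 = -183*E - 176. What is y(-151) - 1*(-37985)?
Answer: 65436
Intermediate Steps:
y(E) = -182 - 183*E (y(E) = -6 + (-183*E - 176) = -6 + (-176 - 183*E) = -182 - 183*E)
y(-151) - 1*(-37985) = (-182 - 183*(-151)) - 1*(-37985) = (-182 + 27633) + 37985 = 27451 + 37985 = 65436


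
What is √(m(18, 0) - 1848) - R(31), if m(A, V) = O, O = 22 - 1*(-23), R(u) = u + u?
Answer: -62 + I*√1803 ≈ -62.0 + 42.462*I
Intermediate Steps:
R(u) = 2*u
O = 45 (O = 22 + 23 = 45)
m(A, V) = 45
√(m(18, 0) - 1848) - R(31) = √(45 - 1848) - 2*31 = √(-1803) - 1*62 = I*√1803 - 62 = -62 + I*√1803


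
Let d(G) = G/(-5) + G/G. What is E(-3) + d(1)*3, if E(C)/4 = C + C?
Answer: -108/5 ≈ -21.600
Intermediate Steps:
E(C) = 8*C (E(C) = 4*(C + C) = 4*(2*C) = 8*C)
d(G) = 1 - G/5 (d(G) = G*(-⅕) + 1 = -G/5 + 1 = 1 - G/5)
E(-3) + d(1)*3 = 8*(-3) + (1 - ⅕*1)*3 = -24 + (1 - ⅕)*3 = -24 + (⅘)*3 = -24 + 12/5 = -108/5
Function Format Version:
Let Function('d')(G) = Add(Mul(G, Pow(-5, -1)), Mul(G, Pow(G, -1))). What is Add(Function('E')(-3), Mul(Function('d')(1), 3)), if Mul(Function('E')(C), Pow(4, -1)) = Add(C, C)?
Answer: Rational(-108, 5) ≈ -21.600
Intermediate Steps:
Function('E')(C) = Mul(8, C) (Function('E')(C) = Mul(4, Add(C, C)) = Mul(4, Mul(2, C)) = Mul(8, C))
Function('d')(G) = Add(1, Mul(Rational(-1, 5), G)) (Function('d')(G) = Add(Mul(G, Rational(-1, 5)), 1) = Add(Mul(Rational(-1, 5), G), 1) = Add(1, Mul(Rational(-1, 5), G)))
Add(Function('E')(-3), Mul(Function('d')(1), 3)) = Add(Mul(8, -3), Mul(Add(1, Mul(Rational(-1, 5), 1)), 3)) = Add(-24, Mul(Add(1, Rational(-1, 5)), 3)) = Add(-24, Mul(Rational(4, 5), 3)) = Add(-24, Rational(12, 5)) = Rational(-108, 5)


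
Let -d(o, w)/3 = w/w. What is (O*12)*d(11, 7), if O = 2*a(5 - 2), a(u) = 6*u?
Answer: -1296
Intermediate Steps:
d(o, w) = -3 (d(o, w) = -3*w/w = -3*1 = -3)
O = 36 (O = 2*(6*(5 - 2)) = 2*(6*3) = 2*18 = 36)
(O*12)*d(11, 7) = (36*12)*(-3) = 432*(-3) = -1296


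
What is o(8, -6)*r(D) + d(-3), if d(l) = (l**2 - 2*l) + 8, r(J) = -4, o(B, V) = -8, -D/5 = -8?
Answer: 55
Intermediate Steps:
D = 40 (D = -5*(-8) = 40)
d(l) = 8 + l**2 - 2*l
o(8, -6)*r(D) + d(-3) = -8*(-4) + (8 + (-3)**2 - 2*(-3)) = 32 + (8 + 9 + 6) = 32 + 23 = 55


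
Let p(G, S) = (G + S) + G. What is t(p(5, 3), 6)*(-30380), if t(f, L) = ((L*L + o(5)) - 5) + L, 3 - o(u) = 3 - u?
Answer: -1275960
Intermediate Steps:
o(u) = u (o(u) = 3 - (3 - u) = 3 + (-3 + u) = u)
p(G, S) = S + 2*G
t(f, L) = L + L² (t(f, L) = ((L*L + 5) - 5) + L = ((L² + 5) - 5) + L = ((5 + L²) - 5) + L = L² + L = L + L²)
t(p(5, 3), 6)*(-30380) = (6*(1 + 6))*(-30380) = (6*7)*(-30380) = 42*(-30380) = -1275960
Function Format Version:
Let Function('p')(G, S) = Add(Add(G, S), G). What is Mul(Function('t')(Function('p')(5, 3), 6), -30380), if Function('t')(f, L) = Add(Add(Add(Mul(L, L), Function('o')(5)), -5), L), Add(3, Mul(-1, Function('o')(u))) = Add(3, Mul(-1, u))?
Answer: -1275960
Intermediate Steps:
Function('o')(u) = u (Function('o')(u) = Add(3, Mul(-1, Add(3, Mul(-1, u)))) = Add(3, Add(-3, u)) = u)
Function('p')(G, S) = Add(S, Mul(2, G))
Function('t')(f, L) = Add(L, Pow(L, 2)) (Function('t')(f, L) = Add(Add(Add(Mul(L, L), 5), -5), L) = Add(Add(Add(Pow(L, 2), 5), -5), L) = Add(Add(Add(5, Pow(L, 2)), -5), L) = Add(Pow(L, 2), L) = Add(L, Pow(L, 2)))
Mul(Function('t')(Function('p')(5, 3), 6), -30380) = Mul(Mul(6, Add(1, 6)), -30380) = Mul(Mul(6, 7), -30380) = Mul(42, -30380) = -1275960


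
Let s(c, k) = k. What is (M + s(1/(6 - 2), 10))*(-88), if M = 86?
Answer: -8448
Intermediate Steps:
(M + s(1/(6 - 2), 10))*(-88) = (86 + 10)*(-88) = 96*(-88) = -8448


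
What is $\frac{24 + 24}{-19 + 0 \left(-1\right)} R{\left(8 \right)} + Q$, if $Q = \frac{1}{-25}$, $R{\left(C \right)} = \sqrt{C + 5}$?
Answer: $- \frac{1}{25} - \frac{48 \sqrt{13}}{19} \approx -9.1488$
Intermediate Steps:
$R{\left(C \right)} = \sqrt{5 + C}$
$Q = - \frac{1}{25} \approx -0.04$
$\frac{24 + 24}{-19 + 0 \left(-1\right)} R{\left(8 \right)} + Q = \frac{24 + 24}{-19 + 0 \left(-1\right)} \sqrt{5 + 8} - \frac{1}{25} = \frac{48}{-19 + 0} \sqrt{13} - \frac{1}{25} = \frac{48}{-19} \sqrt{13} - \frac{1}{25} = 48 \left(- \frac{1}{19}\right) \sqrt{13} - \frac{1}{25} = - \frac{48 \sqrt{13}}{19} - \frac{1}{25} = - \frac{1}{25} - \frac{48 \sqrt{13}}{19}$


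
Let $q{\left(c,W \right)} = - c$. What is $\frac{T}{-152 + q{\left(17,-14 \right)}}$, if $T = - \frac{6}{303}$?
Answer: $\frac{2}{17069} \approx 0.00011717$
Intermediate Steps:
$T = - \frac{2}{101}$ ($T = \left(-6\right) \frac{1}{303} = - \frac{2}{101} \approx -0.019802$)
$\frac{T}{-152 + q{\left(17,-14 \right)}} = \frac{1}{-152 - 17} \left(- \frac{2}{101}\right) = \frac{1}{-169} \left(- \frac{2}{101}\right) = \left(- \frac{1}{169}\right) \left(- \frac{2}{101}\right) = \frac{2}{17069}$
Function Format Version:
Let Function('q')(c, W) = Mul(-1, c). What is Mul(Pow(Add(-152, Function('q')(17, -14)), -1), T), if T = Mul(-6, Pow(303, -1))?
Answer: Rational(2, 17069) ≈ 0.00011717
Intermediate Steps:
T = Rational(-2, 101) (T = Mul(-6, Rational(1, 303)) = Rational(-2, 101) ≈ -0.019802)
Mul(Pow(Add(-152, Function('q')(17, -14)), -1), T) = Mul(Pow(Add(-152, Mul(-1, 17)), -1), Rational(-2, 101)) = Mul(Pow(Add(-152, -17), -1), Rational(-2, 101)) = Mul(Pow(-169, -1), Rational(-2, 101)) = Mul(Rational(-1, 169), Rational(-2, 101)) = Rational(2, 17069)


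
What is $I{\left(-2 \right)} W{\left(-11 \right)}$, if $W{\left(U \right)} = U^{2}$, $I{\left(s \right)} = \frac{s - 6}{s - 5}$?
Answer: $\frac{968}{7} \approx 138.29$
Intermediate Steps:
$I{\left(s \right)} = \frac{-6 + s}{-5 + s}$
$I{\left(-2 \right)} W{\left(-11 \right)} = \frac{-6 - 2}{-5 - 2} \left(-11\right)^{2} = \frac{1}{-7} \left(-8\right) 121 = \left(- \frac{1}{7}\right) \left(-8\right) 121 = \frac{8}{7} \cdot 121 = \frac{968}{7}$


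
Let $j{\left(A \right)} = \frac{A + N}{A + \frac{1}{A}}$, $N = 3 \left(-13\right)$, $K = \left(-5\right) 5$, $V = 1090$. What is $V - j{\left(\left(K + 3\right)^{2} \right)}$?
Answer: $\frac{255124750}{234257} \approx 1089.1$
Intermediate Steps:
$K = -25$
$N = -39$
$j{\left(A \right)} = \frac{-39 + A}{A + \frac{1}{A}}$ ($j{\left(A \right)} = \frac{A - 39}{A + \frac{1}{A}} = \frac{-39 + A}{A + \frac{1}{A}}$)
$V - j{\left(\left(K + 3\right)^{2} \right)} = 1090 - \frac{\left(-25 + 3\right)^{2} \left(-39 + \left(-25 + 3\right)^{2}\right)}{1 + \left(\left(-25 + 3\right)^{2}\right)^{2}} = 1090 - \frac{\left(-22\right)^{2} \left(-39 + \left(-22\right)^{2}\right)}{1 + \left(\left(-22\right)^{2}\right)^{2}} = 1090 - \frac{484 \left(-39 + 484\right)}{1 + 484^{2}} = 1090 - 484 \frac{1}{1 + 234256} \cdot 445 = 1090 - 484 \cdot \frac{1}{234257} \cdot 445 = 1090 - \frac{215380}{234257} = \frac{255124750}{234257}$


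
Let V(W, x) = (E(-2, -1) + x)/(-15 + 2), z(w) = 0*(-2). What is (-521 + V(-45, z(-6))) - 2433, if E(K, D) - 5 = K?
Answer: -38405/13 ≈ -2954.2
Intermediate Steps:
z(w) = 0
E(K, D) = 5 + K
V(W, x) = -3/13 - x/13 (V(W, x) = ((5 - 2) + x)/(-15 + 2) = (3 + x)/(-13) = (3 + x)*(-1/13) = -3/13 - x/13)
(-521 + V(-45, z(-6))) - 2433 = (-521 + (-3/13 - 1/13*0)) - 2433 = (-521 + (-3/13 + 0)) - 2433 = (-521 - 3/13) - 2433 = -6776/13 - 2433 = -38405/13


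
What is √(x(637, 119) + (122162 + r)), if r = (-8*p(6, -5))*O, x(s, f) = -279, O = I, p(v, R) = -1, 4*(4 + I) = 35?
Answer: √121921 ≈ 349.17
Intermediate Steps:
I = 19/4 (I = -4 + (¼)*35 = -4 + 35/4 = 19/4 ≈ 4.7500)
O = 19/4 ≈ 4.7500
r = 38 (r = -8*(-1)*(19/4) = 8*(19/4) = 38)
√(x(637, 119) + (122162 + r)) = √(-279 + (122162 + 38)) = √(-279 + 122200) = √121921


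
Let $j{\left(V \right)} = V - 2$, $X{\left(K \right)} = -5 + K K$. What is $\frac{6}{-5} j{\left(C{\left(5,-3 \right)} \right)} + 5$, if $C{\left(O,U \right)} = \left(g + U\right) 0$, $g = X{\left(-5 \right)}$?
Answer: $\frac{37}{5} \approx 7.4$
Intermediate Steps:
$X{\left(K \right)} = -5 + K^{2}$
$g = 20$ ($g = -5 + \left(-5\right)^{2} = -5 + 25 = 20$)
$C{\left(O,U \right)} = 0$ ($C{\left(O,U \right)} = \left(20 + U\right) 0 = 0$)
$j{\left(V \right)} = -2 + V$ ($j{\left(V \right)} = V - 2 = -2 + V$)
$\frac{6}{-5} j{\left(C{\left(5,-3 \right)} \right)} + 5 = \frac{6}{-5} \left(-2 + 0\right) + 5 = 6 \left(- \frac{1}{5}\right) \left(-2\right) + 5 = \left(- \frac{6}{5}\right) \left(-2\right) + 5 = \frac{12}{5} + 5 = \frac{37}{5}$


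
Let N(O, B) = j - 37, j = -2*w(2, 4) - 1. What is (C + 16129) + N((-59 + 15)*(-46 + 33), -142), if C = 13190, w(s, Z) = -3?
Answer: 29287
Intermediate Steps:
j = 5 (j = -2*(-3) - 1 = 6 - 1 = 5)
N(O, B) = -32 (N(O, B) = 5 - 37 = -32)
(C + 16129) + N((-59 + 15)*(-46 + 33), -142) = (13190 + 16129) - 32 = 29319 - 32 = 29287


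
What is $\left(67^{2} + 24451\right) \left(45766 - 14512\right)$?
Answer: $904490760$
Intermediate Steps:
$\left(67^{2} + 24451\right) \left(45766 - 14512\right) = \left(4489 + 24451\right) 31254 = 28940 \cdot 31254 = 904490760$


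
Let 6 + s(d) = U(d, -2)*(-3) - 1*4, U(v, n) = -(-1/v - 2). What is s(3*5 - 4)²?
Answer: 32041/121 ≈ 264.80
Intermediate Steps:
U(v, n) = 2 + 1/v (U(v, n) = -(-2 - 1/v) = 2 + 1/v)
s(d) = -16 - 3/d (s(d) = -6 + ((2 + 1/d)*(-3) - 1*4) = -6 + ((-6 - 3/d) - 4) = -6 + (-10 - 3/d) = -16 - 3/d)
s(3*5 - 4)² = (-16 - 3/(3*5 - 4))² = (-16 - 3/(15 - 4))² = (-16 - 3/11)² = (-179/11)² = 32041/121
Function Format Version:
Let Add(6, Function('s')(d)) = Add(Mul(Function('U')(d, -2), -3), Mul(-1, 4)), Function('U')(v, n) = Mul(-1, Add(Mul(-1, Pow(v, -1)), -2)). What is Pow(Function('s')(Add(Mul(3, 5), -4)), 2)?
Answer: Rational(32041, 121) ≈ 264.80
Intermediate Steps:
Function('U')(v, n) = Add(2, Pow(v, -1)) (Function('U')(v, n) = Mul(-1, Add(-2, Mul(-1, Pow(v, -1)))) = Add(2, Pow(v, -1)))
Function('s')(d) = Add(-16, Mul(-3, Pow(d, -1))) (Function('s')(d) = Add(-6, Add(Mul(Add(2, Pow(d, -1)), -3), Mul(-1, 4))) = Add(-6, Add(Add(-6, Mul(-3, Pow(d, -1))), -4)) = Add(-6, Add(-10, Mul(-3, Pow(d, -1)))) = Add(-16, Mul(-3, Pow(d, -1))))
Pow(Function('s')(Add(Mul(3, 5), -4)), 2) = Pow(Add(-16, Mul(-3, Pow(Add(Mul(3, 5), -4), -1))), 2) = Pow(Add(-16, Mul(-3, Pow(Add(15, -4), -1))), 2) = Pow(Add(-16, Mul(-3, Pow(11, -1))), 2) = Pow(Add(-16, Mul(-3, Rational(1, 11))), 2) = Pow(Add(-16, Rational(-3, 11)), 2) = Pow(Rational(-179, 11), 2) = Rational(32041, 121)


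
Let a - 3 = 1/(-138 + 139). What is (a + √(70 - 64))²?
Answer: (4 + √6)² ≈ 41.596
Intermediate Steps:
a = 4 (a = 3 + 1/(-138 + 139) = 3 + 1/1 = 3 + 1 = 4)
(a + √(70 - 64))² = (4 + √(70 - 64))² = (4 + √6)²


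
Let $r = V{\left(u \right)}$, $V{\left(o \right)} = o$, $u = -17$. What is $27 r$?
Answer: $-459$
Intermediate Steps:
$r = -17$
$27 r = 27 \left(-17\right) = -459$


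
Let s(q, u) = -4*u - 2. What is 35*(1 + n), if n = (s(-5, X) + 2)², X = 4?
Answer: 8995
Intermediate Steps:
s(q, u) = -2 - 4*u
n = 256 (n = ((-2 - 4*4) + 2)² = ((-2 - 16) + 2)² = (-18 + 2)² = (-16)² = 256)
35*(1 + n) = 35*(1 + 256) = 35*257 = 8995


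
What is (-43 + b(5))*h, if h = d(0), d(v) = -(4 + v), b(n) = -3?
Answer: 184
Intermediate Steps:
d(v) = -4 - v
h = -4 (h = -4 - 1*0 = -4 + 0 = -4)
(-43 + b(5))*h = (-43 - 3)*(-4) = -46*(-4) = 184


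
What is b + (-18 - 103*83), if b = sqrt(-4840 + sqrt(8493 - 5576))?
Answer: -8567 + I*sqrt(4840 - sqrt(2917)) ≈ -8567.0 + 69.181*I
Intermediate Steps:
b = sqrt(-4840 + sqrt(2917)) ≈ 69.181*I
b + (-18 - 103*83) = sqrt(-4840 + sqrt(2917)) + (-18 - 103*83) = sqrt(-4840 + sqrt(2917)) + (-18 - 8549) = sqrt(-4840 + sqrt(2917)) - 8567 = -8567 + sqrt(-4840 + sqrt(2917))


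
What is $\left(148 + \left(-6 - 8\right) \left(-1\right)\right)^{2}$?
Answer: $26244$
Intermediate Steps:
$\left(148 + \left(-6 - 8\right) \left(-1\right)\right)^{2} = \left(148 - -14\right)^{2} = \left(148 + 14\right)^{2} = 162^{2} = 26244$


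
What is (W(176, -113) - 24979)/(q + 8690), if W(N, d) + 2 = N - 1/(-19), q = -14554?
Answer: 235647/55708 ≈ 4.2300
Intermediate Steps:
W(N, d) = -37/19 + N (W(N, d) = -2 + (N - 1/(-19)) = -2 + (N - 1*(-1/19)) = -2 + (N + 1/19) = -2 + (1/19 + N) = -37/19 + N)
(W(176, -113) - 24979)/(q + 8690) = ((-37/19 + 176) - 24979)/(-14554 + 8690) = (3307/19 - 24979)/(-5864) = -471294/19*(-1/5864) = 235647/55708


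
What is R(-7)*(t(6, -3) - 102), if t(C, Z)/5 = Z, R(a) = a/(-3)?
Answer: -273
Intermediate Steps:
R(a) = -a/3 (R(a) = a*(-1/3) = -a/3)
t(C, Z) = 5*Z
R(-7)*(t(6, -3) - 102) = (-1/3*(-7))*(5*(-3) - 102) = 7*(-15 - 102)/3 = (7/3)*(-117) = -273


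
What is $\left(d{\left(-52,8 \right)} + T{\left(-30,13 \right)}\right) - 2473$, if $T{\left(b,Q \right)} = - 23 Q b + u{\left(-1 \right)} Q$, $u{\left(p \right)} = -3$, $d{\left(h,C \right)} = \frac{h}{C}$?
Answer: $\frac{12903}{2} \approx 6451.5$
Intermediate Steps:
$T{\left(b,Q \right)} = - 3 Q - 23 Q b$ ($T{\left(b,Q \right)} = - 23 Q b - 3 Q = - 3 Q - 23 Q b$)
$\left(d{\left(-52,8 \right)} + T{\left(-30,13 \right)}\right) - 2473 = \left(- \frac{52}{8} - 13 \left(3 + 23 \left(-30\right)\right)\right) - 2473 = \left(\left(-52\right) \frac{1}{8} - 13 \left(3 - 690\right)\right) - 2473 = \left(- \frac{13}{2} - 13 \left(-687\right)\right) - 2473 = \left(- \frac{13}{2} + 8931\right) - 2473 = \frac{17849}{2} - 2473 = \frac{12903}{2}$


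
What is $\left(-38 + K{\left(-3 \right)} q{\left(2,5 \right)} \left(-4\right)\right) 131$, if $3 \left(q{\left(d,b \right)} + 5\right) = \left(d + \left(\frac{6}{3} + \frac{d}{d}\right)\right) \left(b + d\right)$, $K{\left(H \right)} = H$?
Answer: $5502$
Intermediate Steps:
$q{\left(d,b \right)} = -5 + \frac{\left(3 + d\right) \left(b + d\right)}{3}$ ($q{\left(d,b \right)} = -5 + \frac{\left(d + \left(\frac{6}{3} + \frac{d}{d}\right)\right) \left(b + d\right)}{3} = -5 + \frac{\left(d + \left(6 \cdot \frac{1}{3} + 1\right)\right) \left(b + d\right)}{3} = -5 + \frac{\left(d + \left(2 + 1\right)\right) \left(b + d\right)}{3} = -5 + \frac{\left(d + 3\right) \left(b + d\right)}{3} = -5 + \frac{\left(3 + d\right) \left(b + d\right)}{3}$)
$\left(-38 + K{\left(-3 \right)} q{\left(2,5 \right)} \left(-4\right)\right) 131 = \left(-38 + - 3 \left(-5 + 5 + 2 + \frac{2^{2}}{3} + \frac{1}{3} \cdot 5 \cdot 2\right) \left(-4\right)\right) 131 = \left(-38 + - 3 \left(-5 + 5 + 2 + \frac{1}{3} \cdot 4 + \frac{10}{3}\right) \left(-4\right)\right) 131 = \left(-38 + - 3 \left(-5 + 5 + 2 + \frac{4}{3} + \frac{10}{3}\right) \left(-4\right)\right) 131 = \left(-38 + \left(-3\right) \frac{20}{3} \left(-4\right)\right) 131 = \left(-38 - -80\right) 131 = \left(-38 + 80\right) 131 = 42 \cdot 131 = 5502$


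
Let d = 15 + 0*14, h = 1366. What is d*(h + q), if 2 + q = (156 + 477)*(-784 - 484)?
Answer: -12019200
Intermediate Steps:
q = -802646 (q = -2 + (156 + 477)*(-784 - 484) = -2 + 633*(-1268) = -2 - 802644 = -802646)
d = 15 (d = 15 + 0 = 15)
d*(h + q) = 15*(1366 - 802646) = 15*(-801280) = -12019200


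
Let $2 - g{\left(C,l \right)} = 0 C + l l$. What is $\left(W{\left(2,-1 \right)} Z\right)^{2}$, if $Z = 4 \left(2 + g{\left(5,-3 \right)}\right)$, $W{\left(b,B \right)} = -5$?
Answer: $10000$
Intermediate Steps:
$g{\left(C,l \right)} = 2 - l^{2}$ ($g{\left(C,l \right)} = 2 - \left(0 C + l l\right) = 2 - \left(0 + l^{2}\right) = 2 - l^{2}$)
$Z = -20$ ($Z = 4 \left(2 + \left(2 - \left(-3\right)^{2}\right)\right) = 4 \left(2 + \left(2 - 9\right)\right) = 4 \left(2 - 7\right) = 4 \left(-5\right) = -20$)
$\left(W{\left(2,-1 \right)} Z\right)^{2} = \left(\left(-5\right) \left(-20\right)\right)^{2} = 100^{2} = 10000$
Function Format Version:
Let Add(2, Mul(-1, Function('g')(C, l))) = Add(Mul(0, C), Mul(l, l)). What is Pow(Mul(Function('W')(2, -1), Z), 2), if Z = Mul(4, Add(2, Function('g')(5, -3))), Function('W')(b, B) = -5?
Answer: 10000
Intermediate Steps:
Function('g')(C, l) = Add(2, Mul(-1, Pow(l, 2))) (Function('g')(C, l) = Add(2, Mul(-1, Add(Mul(0, C), Mul(l, l)))) = Add(2, Mul(-1, Add(0, Pow(l, 2)))) = Add(2, Mul(-1, Pow(l, 2))))
Z = -20 (Z = Mul(4, Add(2, Add(2, Mul(-1, Pow(-3, 2))))) = Mul(4, Add(2, Add(2, Mul(-1, 9)))) = Mul(4, Add(2, Add(2, -9))) = Mul(4, Add(2, -7)) = Mul(4, -5) = -20)
Pow(Mul(Function('W')(2, -1), Z), 2) = Pow(Mul(-5, -20), 2) = Pow(100, 2) = 10000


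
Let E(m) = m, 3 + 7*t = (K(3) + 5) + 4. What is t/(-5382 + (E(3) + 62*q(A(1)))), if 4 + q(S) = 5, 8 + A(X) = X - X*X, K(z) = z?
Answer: -9/37219 ≈ -0.00024181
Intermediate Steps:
A(X) = -8 + X - X**2 (A(X) = -8 + (X - X*X) = -8 + (X - X**2) = -8 + X - X**2)
t = 9/7 (t = -3/7 + ((3 + 5) + 4)/7 = -3/7 + (8 + 4)/7 = -3/7 + (1/7)*12 = -3/7 + 12/7 = 9/7 ≈ 1.2857)
q(S) = 1 (q(S) = -4 + 5 = 1)
t/(-5382 + (E(3) + 62*q(A(1)))) = (9/7)/(-5382 + (3 + 62*1)) = (9/7)/(-5382 + (3 + 62)) = (9/7)/(-5382 + 65) = (9/7)/(-5317) = -1/5317*9/7 = -9/37219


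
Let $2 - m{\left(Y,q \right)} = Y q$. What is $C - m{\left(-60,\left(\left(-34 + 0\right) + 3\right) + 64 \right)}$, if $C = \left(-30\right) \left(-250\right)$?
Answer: $5518$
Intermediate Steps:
$C = 7500$
$m{\left(Y,q \right)} = 2 - Y q$
$C - m{\left(-60,\left(\left(-34 + 0\right) + 3\right) + 64 \right)} = 7500 - \left(2 - - 60 \left(\left(\left(-34 + 0\right) + 3\right) + 64\right)\right) = 7500 - \left(2 - - 60 \left(\left(-34 + 3\right) + 64\right)\right) = 7500 - \left(2 - - 60 \left(-31 + 64\right)\right) = 7500 - \left(2 - \left(-60\right) 33\right) = 7500 - \left(2 + 1980\right) = 7500 - 1982 = 5518$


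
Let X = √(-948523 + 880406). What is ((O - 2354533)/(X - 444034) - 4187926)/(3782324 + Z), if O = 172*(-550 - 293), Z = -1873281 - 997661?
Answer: -412858301016064906/89846890765754643 + 2499529*I*√68117/179693781531509286 ≈ -4.5951 + 3.6304e-9*I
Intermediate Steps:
Z = -2870942
X = I*√68117 (X = √(-68117) = I*√68117 ≈ 260.99*I)
O = -144996 (O = 172*(-843) = -144996)
((O - 2354533)/(X - 444034) - 4187926)/(3782324 + Z) = ((-144996 - 2354533)/(I*√68117 - 444034) - 4187926)/(3782324 - 2870942) = (-2499529/(-444034 + I*√68117) - 4187926)/911382 = (-4187926 - 2499529/(-444034 + I*√68117))*(1/911382) = -2093963/455691 - 2499529/(911382*(-444034 + I*√68117))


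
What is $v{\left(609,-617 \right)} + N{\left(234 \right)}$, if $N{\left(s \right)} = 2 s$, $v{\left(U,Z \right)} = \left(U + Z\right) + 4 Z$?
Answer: $-2008$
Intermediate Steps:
$v{\left(U,Z \right)} = U + 5 Z$
$v{\left(609,-617 \right)} + N{\left(234 \right)} = \left(609 + 5 \left(-617\right)\right) + 2 \cdot 234 = \left(609 - 3085\right) + 468 = -2476 + 468 = -2008$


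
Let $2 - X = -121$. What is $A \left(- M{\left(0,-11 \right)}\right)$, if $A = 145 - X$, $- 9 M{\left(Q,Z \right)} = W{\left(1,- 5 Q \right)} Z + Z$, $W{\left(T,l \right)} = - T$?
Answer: $0$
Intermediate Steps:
$X = 123$ ($X = 2 - -121 = 2 + 121 = 123$)
$M{\left(Q,Z \right)} = 0$ ($M{\left(Q,Z \right)} = - \frac{\left(-1\right) 1 Z + Z}{9} = - \frac{- Z + Z}{9} = \left(- \frac{1}{9}\right) 0 = 0$)
$A = 22$ ($A = 145 - 123 = 22$)
$A \left(- M{\left(0,-11 \right)}\right) = 22 \left(\left(-1\right) 0\right) = 22 \cdot 0 = 0$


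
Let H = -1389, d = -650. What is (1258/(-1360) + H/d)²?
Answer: 9928801/6760000 ≈ 1.4688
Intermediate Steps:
(1258/(-1360) + H/d)² = (1258/(-1360) - 1389/(-650))² = (1258*(-1/1360) - 1389*(-1/650))² = (-37/40 + 1389/650)² = (3151/2600)² = 9928801/6760000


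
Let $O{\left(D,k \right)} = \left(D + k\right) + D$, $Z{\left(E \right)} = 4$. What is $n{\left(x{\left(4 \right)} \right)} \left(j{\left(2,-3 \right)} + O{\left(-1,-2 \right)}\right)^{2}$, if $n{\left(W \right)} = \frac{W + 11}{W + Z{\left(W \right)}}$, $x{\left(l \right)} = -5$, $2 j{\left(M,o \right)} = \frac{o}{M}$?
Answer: $- \frac{1083}{8} \approx -135.38$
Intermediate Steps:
$j{\left(M,o \right)} = \frac{o}{2 M}$ ($j{\left(M,o \right)} = \frac{o \frac{1}{M}}{2} = \frac{o}{2 M}$)
$O{\left(D,k \right)} = k + 2 D$
$n{\left(W \right)} = \frac{11 + W}{4 + W}$ ($n{\left(W \right)} = \frac{W + 11}{W + 4} = \frac{11 + W}{4 + W}$)
$n{\left(x{\left(4 \right)} \right)} \left(j{\left(2,-3 \right)} + O{\left(-1,-2 \right)}\right)^{2} = \frac{11 - 5}{4 - 5} \left(\frac{1}{2} \left(-3\right) \frac{1}{2} + \left(-2 + 2 \left(-1\right)\right)\right)^{2} = \frac{1}{-1} \cdot 6 \left(\frac{1}{2} \left(-3\right) \frac{1}{2} - 4\right)^{2} = \left(-1\right) 6 \left(- \frac{3}{4} - 4\right)^{2} = - 6 \left(- \frac{19}{4}\right)^{2} = \left(-6\right) \frac{361}{16} = - \frac{1083}{8}$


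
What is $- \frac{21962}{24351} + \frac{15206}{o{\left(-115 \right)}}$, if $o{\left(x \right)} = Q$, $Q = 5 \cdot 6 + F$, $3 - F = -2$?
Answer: $\frac{369512636}{852285} \approx 433.56$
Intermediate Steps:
$F = 5$ ($F = 3 - -2 = 3 + 2 = 5$)
$Q = 35$ ($Q = 5 \cdot 6 + 5 = 30 + 5 = 35$)
$o{\left(x \right)} = 35$
$- \frac{21962}{24351} + \frac{15206}{o{\left(-115 \right)}} = - \frac{21962}{24351} + \frac{15206}{35} = \frac{369512636}{852285}$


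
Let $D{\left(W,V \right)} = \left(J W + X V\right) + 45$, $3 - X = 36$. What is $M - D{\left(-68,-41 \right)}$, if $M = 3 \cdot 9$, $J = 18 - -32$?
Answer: $2029$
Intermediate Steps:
$J = 50$ ($J = 18 + 32 = 50$)
$X = -33$ ($X = 3 - 36 = -33$)
$M = 27$
$D{\left(W,V \right)} = 45 - 33 V + 50 W$ ($D{\left(W,V \right)} = \left(50 W - 33 V\right) + 45 = \left(- 33 V + 50 W\right) + 45 = 45 - 33 V + 50 W$)
$M - D{\left(-68,-41 \right)} = 27 - \left(45 - -1353 + 50 \left(-68\right)\right) = 27 - \left(45 + 1353 - 3400\right) = 27 - -2002 = 27 + 2002 = 2029$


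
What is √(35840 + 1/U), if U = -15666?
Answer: √8795980231374/15666 ≈ 189.31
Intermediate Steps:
√(35840 + 1/U) = √(35840 + 1/(-15666)) = √(35840 - 1/15666) = √(561469439/15666) = √8795980231374/15666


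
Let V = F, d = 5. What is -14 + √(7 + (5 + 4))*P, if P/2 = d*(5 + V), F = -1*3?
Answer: 66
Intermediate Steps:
F = -3
V = -3
P = 20 (P = 2*(5*(5 - 3)) = 2*(5*2) = 2*10 = 20)
-14 + √(7 + (5 + 4))*P = -14 + √(7 + (5 + 4))*20 = -14 + √(7 + 9)*20 = -14 + √16*20 = -14 + 4*20 = -14 + 80 = 66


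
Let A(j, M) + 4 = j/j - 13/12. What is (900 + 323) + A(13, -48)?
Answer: 14627/12 ≈ 1218.9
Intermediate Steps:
A(j, M) = -49/12 (A(j, M) = -4 + (j/j - 13/12) = -4 + (1 - 13*1/12) = -4 + (1 - 13/12) = -4 - 1/12 = -49/12)
(900 + 323) + A(13, -48) = (900 + 323) - 49/12 = 1223 - 49/12 = 14627/12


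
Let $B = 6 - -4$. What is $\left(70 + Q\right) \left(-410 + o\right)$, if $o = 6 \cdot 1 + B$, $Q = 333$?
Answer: $-158782$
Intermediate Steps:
$B = 10$ ($B = 6 + 4 = 10$)
$o = 16$ ($o = 6 \cdot 1 + 10 = 6 + 10 = 16$)
$\left(70 + Q\right) \left(-410 + o\right) = \left(70 + 333\right) \left(-410 + 16\right) = 403 \left(-394\right) = -158782$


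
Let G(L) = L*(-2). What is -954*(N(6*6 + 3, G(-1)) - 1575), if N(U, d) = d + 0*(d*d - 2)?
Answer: 1500642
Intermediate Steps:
G(L) = -2*L
N(U, d) = d (N(U, d) = d + 0*(d² - 2) = d + 0*(-2 + d²) = d + 0 = d)
-954*(N(6*6 + 3, G(-1)) - 1575) = -954*(-2*(-1) - 1575) = -954*(2 - 1575) = -954*(-1573) = 1500642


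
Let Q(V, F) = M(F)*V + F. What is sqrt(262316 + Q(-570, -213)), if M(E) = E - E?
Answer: sqrt(262103) ≈ 511.96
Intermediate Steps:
M(E) = 0
Q(V, F) = F (Q(V, F) = 0*V + F = 0 + F = F)
sqrt(262316 + Q(-570, -213)) = sqrt(262316 - 213) = sqrt(262103)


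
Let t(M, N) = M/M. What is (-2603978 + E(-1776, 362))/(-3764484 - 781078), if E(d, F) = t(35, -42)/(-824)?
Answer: 2145677873/3745543088 ≈ 0.57286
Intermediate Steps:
t(M, N) = 1
E(d, F) = -1/824 (E(d, F) = 1/(-824) = 1*(-1/824) = -1/824)
(-2603978 + E(-1776, 362))/(-3764484 - 781078) = (-2603978 - 1/824)/(-3764484 - 781078) = -2145677873/824/(-4545562) = -2145677873/824*(-1/4545562) = 2145677873/3745543088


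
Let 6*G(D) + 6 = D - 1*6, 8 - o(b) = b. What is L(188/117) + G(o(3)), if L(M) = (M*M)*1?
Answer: 38747/27378 ≈ 1.4153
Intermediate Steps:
o(b) = 8 - b
G(D) = -2 + D/6 (G(D) = -1 + (D - 1*6)/6 = -1 + (D - 6)/6 = -1 + (-6 + D)/6 = -1 + (-1 + D/6) = -2 + D/6)
L(M) = M² (L(M) = M²*1 = M²)
L(188/117) + G(o(3)) = (188/117)² + (-2 + (8 - 1*3)/6) = (188*(1/117))² + (-2 + (8 - 3)/6) = (188/117)² + (-2 + (⅙)*5) = 35344/13689 + (-2 + ⅚) = 35344/13689 - 7/6 = 38747/27378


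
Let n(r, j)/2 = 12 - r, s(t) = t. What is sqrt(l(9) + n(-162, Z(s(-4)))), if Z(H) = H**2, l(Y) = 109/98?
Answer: sqrt(68426)/14 ≈ 18.685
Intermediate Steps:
l(Y) = 109/98 (l(Y) = 109*(1/98) = 109/98)
n(r, j) = 24 - 2*r (n(r, j) = 2*(12 - r) = 24 - 2*r)
sqrt(l(9) + n(-162, Z(s(-4)))) = sqrt(109/98 + (24 - 2*(-162))) = sqrt(109/98 + (24 + 324)) = sqrt(109/98 + 348) = sqrt(34213/98) = sqrt(68426)/14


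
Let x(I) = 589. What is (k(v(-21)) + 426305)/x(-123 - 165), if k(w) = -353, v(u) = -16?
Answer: 425952/589 ≈ 723.18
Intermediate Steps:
(k(v(-21)) + 426305)/x(-123 - 165) = (-353 + 426305)/589 = 425952*(1/589) = 425952/589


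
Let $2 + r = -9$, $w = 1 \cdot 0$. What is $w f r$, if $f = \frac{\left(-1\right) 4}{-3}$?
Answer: $0$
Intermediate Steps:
$w = 0$
$f = \frac{4}{3}$ ($f = \left(-4\right) \left(- \frac{1}{3}\right) = \frac{4}{3} \approx 1.3333$)
$r = -11$ ($r = -2 - 9 = -11$)
$w f r = 0 \cdot \frac{4}{3} \left(-11\right) = 0 \left(-11\right) = 0$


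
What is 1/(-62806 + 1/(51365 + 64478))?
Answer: -115843/7275635457 ≈ -1.5922e-5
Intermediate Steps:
1/(-62806 + 1/(51365 + 64478)) = 1/(-62806 + 1/115843) = 1/(-7275635457/115843) = -115843/7275635457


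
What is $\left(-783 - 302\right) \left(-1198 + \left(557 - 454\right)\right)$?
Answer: $1188075$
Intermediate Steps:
$\left(-783 - 302\right) \left(-1198 + \left(557 - 454\right)\right) = \left(-783 - 302\right) \left(-1198 + 103\right) = \left(-1085\right) \left(-1095\right) = 1188075$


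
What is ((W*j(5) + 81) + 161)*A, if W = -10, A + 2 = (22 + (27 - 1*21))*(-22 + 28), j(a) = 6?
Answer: 30212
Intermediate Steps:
A = 166 (A = -2 + (22 + (27 - 1*21))*(-22 + 28) = -2 + (22 + (27 - 21))*6 = -2 + (22 + 6)*6 = -2 + 28*6 = -2 + 168 = 166)
((W*j(5) + 81) + 161)*A = ((-10*6 + 81) + 161)*166 = ((-60 + 81) + 161)*166 = (21 + 161)*166 = 182*166 = 30212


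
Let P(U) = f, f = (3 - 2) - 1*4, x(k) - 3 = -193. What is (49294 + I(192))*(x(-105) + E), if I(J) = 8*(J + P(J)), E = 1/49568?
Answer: -239243396357/24784 ≈ -9.6531e+6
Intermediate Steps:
x(k) = -190 (x(k) = 3 - 193 = -190)
f = -3 (f = 1 - 4 = -3)
P(U) = -3
E = 1/49568 ≈ 2.0174e-5
I(J) = -24 + 8*J (I(J) = 8*(J - 3) = 8*(-3 + J) = -24 + 8*J)
(49294 + I(192))*(x(-105) + E) = (49294 + (-24 + 8*192))*(-190 + 1/49568) = (49294 + (-24 + 1536))*(-9417919/49568) = (49294 + 1512)*(-9417919/49568) = 50806*(-9417919/49568) = -239243396357/24784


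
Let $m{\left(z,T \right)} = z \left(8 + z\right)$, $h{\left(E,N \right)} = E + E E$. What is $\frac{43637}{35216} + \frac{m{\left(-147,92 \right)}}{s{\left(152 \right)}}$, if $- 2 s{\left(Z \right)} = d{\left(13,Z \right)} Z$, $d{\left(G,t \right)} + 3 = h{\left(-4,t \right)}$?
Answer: $- \frac{57476735}{2007312} \approx -28.634$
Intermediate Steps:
$h{\left(E,N \right)} = E + E^{2}$
$d{\left(G,t \right)} = 9$ ($d{\left(G,t \right)} = -3 - 4 \left(1 - 4\right) = -3 - -12 = -3 + 12 = 9$)
$s{\left(Z \right)} = - \frac{9 Z}{2}$
$\frac{43637}{35216} + \frac{m{\left(-147,92 \right)}}{s{\left(152 \right)}} = \frac{43637}{35216} + \frac{\left(-147\right) \left(8 - 147\right)}{\left(- \frac{9}{2}\right) 152} = 43637 \cdot \frac{1}{35216} + \frac{\left(-147\right) \left(-139\right)}{-684} = \frac{43637}{35216} + 20433 \left(- \frac{1}{684}\right) = \frac{43637}{35216} - \frac{6811}{228} = - \frac{57476735}{2007312}$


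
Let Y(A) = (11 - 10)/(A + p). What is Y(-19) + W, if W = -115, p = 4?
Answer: -1726/15 ≈ -115.07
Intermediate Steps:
Y(A) = 1/(4 + A) (Y(A) = (11 - 10)/(A + 4) = 1/(4 + A))
Y(-19) + W = 1/(4 - 19) - 115 = 1/(-15) - 115 = -1/15 - 115 = -1726/15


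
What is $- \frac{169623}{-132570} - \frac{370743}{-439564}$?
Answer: $\frac{6872753549}{3237388860} \approx 2.1229$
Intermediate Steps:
$- \frac{169623}{-132570} - \frac{370743}{-439564} = \left(-169623\right) \left(- \frac{1}{132570}\right) - - \frac{370743}{439564} = \frac{18847}{14730} + \frac{370743}{439564} = \frac{6872753549}{3237388860}$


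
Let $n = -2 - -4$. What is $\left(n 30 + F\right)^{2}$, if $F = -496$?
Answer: $190096$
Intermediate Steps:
$n = 2$ ($n = -2 + 4 = 2$)
$\left(n 30 + F\right)^{2} = \left(2 \cdot 30 - 496\right)^{2} = \left(60 - 496\right)^{2} = \left(-436\right)^{2} = 190096$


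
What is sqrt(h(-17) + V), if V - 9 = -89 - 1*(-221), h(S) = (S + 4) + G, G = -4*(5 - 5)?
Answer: 8*sqrt(2) ≈ 11.314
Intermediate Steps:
G = 0 (G = -4*0 = 0)
h(S) = 4 + S (h(S) = (S + 4) + 0 = (4 + S) + 0 = 4 + S)
V = 141 (V = 9 + (-89 - 1*(-221)) = 9 + (-89 + 221) = 9 + 132 = 141)
sqrt(h(-17) + V) = sqrt((4 - 17) + 141) = sqrt(-13 + 141) = sqrt(128) = 8*sqrt(2)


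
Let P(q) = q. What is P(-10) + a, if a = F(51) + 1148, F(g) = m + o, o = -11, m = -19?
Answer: 1108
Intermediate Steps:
F(g) = -30 (F(g) = -19 - 11 = -30)
a = 1118 (a = -30 + 1148 = 1118)
P(-10) + a = -10 + 1118 = 1108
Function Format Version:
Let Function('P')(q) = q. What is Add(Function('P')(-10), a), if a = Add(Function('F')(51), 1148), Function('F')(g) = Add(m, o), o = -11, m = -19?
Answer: 1108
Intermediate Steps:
Function('F')(g) = -30 (Function('F')(g) = Add(-19, -11) = -30)
a = 1118 (a = Add(-30, 1148) = 1118)
Add(Function('P')(-10), a) = Add(-10, 1118) = 1108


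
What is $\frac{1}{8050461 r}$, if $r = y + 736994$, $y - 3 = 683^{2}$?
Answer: $\frac{1}{9688617107046} \approx 1.0321 \cdot 10^{-13}$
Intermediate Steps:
$y = 466492$ ($y = 3 + 683^{2} = 3 + 466489 = 466492$)
$r = 1203486$ ($r = 466492 + 736994 = 1203486$)
$\frac{1}{8050461 r} = \frac{1}{8050461 \cdot 1203486} = \frac{1}{8050461} \cdot \frac{1}{1203486} = \frac{1}{9688617107046}$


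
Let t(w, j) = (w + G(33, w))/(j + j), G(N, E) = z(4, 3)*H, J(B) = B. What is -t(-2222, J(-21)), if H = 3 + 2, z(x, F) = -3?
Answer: -2237/42 ≈ -53.262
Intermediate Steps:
H = 5
G(N, E) = -15 (G(N, E) = -3*5 = -15)
t(w, j) = (-15 + w)/(2*j) (t(w, j) = (w - 15)/(j + j) = (-15 + w)/((2*j)) = (-15 + w)*(1/(2*j)) = (-15 + w)/(2*j))
-t(-2222, J(-21)) = -(-15 - 2222)/(2*(-21)) = -(-1)*(-2237)/(2*21) = -1*2237/42 = -2237/42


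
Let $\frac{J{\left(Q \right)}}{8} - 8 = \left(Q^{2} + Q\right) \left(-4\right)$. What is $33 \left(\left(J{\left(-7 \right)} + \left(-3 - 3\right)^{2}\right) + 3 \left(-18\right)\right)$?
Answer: $-42834$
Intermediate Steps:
$J{\left(Q \right)} = 64 - 32 Q - 32 Q^{2}$ ($J{\left(Q \right)} = 64 + 8 \left(Q^{2} + Q\right) \left(-4\right) = 64 + 8 \left(Q + Q^{2}\right) \left(-4\right) = 64 + 8 \left(- 4 Q - 4 Q^{2}\right) = 64 - \left(32 Q + 32 Q^{2}\right) = 64 - 32 Q - 32 Q^{2}$)
$33 \left(\left(J{\left(-7 \right)} + \left(-3 - 3\right)^{2}\right) + 3 \left(-18\right)\right) = 33 \left(\left(\left(64 - -224 - 32 \left(-7\right)^{2}\right) + \left(-3 - 3\right)^{2}\right) + 3 \left(-18\right)\right) = 33 \left(\left(\left(64 + 224 - 1568\right) + \left(-3 - 3\right)^{2}\right) - 54\right) = 33 \left(\left(\left(64 + 224 - 1568\right) + \left(-6\right)^{2}\right) - 54\right) = 33 \left(\left(-1280 + 36\right) - 54\right) = 33 \left(-1244 - 54\right) = 33 \left(-1298\right) = -42834$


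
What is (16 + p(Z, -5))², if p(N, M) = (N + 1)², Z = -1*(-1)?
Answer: 400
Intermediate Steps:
Z = 1
p(N, M) = (1 + N)²
(16 + p(Z, -5))² = (16 + (1 + 1)²)² = (16 + 2²)² = (16 + 4)² = 20² = 400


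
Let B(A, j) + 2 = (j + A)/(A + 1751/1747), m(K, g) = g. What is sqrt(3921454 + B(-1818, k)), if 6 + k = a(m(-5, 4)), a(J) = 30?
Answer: sqrt(39513143604933777110)/3174295 ≈ 1980.3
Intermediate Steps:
k = 24 (k = -6 + 30 = 24)
B(A, j) = -2 + (A + j)/(1751/1747 + A) (B(A, j) = -2 + (j + A)/(A + 1751/1747) = -2 + (A + j)/(A + 1751*(1/1747)) = -2 + (A + j)/(A + 1751/1747) = -2 + (A + j)/(1751/1747 + A))
sqrt(3921454 + B(-1818, k)) = sqrt(3921454 + (-3502 - 1747*(-1818) + 1747*24)/(1751 + 1747*(-1818))) = sqrt(3921454 + (-3502 + 3176046 + 41928)/(1751 - 3176046)) = sqrt(3921454 + 3214472/(-3174295)) = sqrt(3921454 - 1/3174295*3214472) = sqrt(3921454 - 3214472/3174295) = sqrt(12447848610458/3174295) = sqrt(39513143604933777110)/3174295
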